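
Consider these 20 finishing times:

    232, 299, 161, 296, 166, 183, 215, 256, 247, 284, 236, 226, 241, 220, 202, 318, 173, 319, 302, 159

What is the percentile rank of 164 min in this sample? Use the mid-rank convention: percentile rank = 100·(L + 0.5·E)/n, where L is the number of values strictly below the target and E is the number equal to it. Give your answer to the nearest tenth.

Sorted: 159, 161, 166, 173, 183, 202, 215, 220, 226, 232, 236, 241, 247, 256, 284, 296, 299, 302, 318, 319.
Count below 164: L = 2; count equal: E = 0; n = 20.
Percentile rank = 100·(2 + 0.5·0)/20 = 100·2/20 = 10.

10.0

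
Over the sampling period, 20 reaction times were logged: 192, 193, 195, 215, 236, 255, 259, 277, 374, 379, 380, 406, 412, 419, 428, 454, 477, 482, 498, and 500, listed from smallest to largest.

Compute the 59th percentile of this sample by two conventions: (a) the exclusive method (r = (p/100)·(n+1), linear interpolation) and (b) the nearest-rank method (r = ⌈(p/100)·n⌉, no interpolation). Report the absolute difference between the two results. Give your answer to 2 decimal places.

n = 20.
(a) r = 12.39; between ranks 12 (406) and 13 (412): 408.34.
(b) the nearest-rank method: rank 12 → 406.
|408.34 − 406| = 2.34.

2.34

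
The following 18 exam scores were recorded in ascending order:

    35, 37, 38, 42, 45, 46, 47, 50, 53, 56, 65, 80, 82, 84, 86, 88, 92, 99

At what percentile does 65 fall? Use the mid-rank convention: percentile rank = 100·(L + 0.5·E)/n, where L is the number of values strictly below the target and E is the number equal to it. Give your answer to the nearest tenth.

Count below 65: L = 10; count equal: E = 1; n = 18.
Percentile rank = 100·(10 + 0.5·1)/18 = 100·10.5/18 = 58.33.

58.3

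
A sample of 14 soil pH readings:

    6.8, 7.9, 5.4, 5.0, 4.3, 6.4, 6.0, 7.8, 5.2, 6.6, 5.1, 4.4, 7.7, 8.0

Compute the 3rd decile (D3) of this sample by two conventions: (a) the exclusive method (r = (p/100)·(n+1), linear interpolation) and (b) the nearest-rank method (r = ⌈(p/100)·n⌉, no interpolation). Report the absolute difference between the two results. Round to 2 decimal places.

Sorted: 4.3, 4.4, 5.0, 5.1, 5.2, 5.4, 6.0, 6.4, 6.6, 6.8, 7.7, 7.8, 7.9, 8.0.
n = 14.
(a) r = 4.5; between ranks 4 (5.1) and 5 (5.2): 5.15.
(b) the nearest-rank method: rank 5 → 5.2.
|5.15 − 5.2| = 0.05.

0.05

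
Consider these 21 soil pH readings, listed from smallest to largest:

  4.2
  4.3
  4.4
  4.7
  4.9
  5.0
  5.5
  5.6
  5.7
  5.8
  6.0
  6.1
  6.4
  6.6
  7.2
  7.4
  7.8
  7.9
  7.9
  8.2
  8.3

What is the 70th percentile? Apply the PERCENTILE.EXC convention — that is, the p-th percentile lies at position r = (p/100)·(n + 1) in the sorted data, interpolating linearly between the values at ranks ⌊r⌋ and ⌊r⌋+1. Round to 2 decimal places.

7.28

n = 21.
r = (70/100)·(21 + 1) = 15.4.
Rank 15 is 7.2 and rank 16 is 7.4.
Interpolate: 7.2 + 0.4·(7.4 − 7.2) = 7.2 + 0.4·0.2 = 7.28.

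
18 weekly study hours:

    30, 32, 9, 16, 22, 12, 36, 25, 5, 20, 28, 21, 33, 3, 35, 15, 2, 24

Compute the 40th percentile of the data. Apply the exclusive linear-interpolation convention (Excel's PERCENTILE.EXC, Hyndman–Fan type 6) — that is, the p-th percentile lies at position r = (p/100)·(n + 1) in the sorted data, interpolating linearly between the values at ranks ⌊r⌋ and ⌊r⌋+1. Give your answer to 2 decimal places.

Sorted: 2, 3, 5, 9, 12, 15, 16, 20, 21, 22, 24, 25, 28, 30, 32, 33, 35, 36.
n = 18.
r = (40/100)·(18 + 1) = 7.6.
Rank 7 is 16 and rank 8 is 20.
Interpolate: 16 + 0.6·(20 − 16) = 16 + 0.6·4 = 18.4.

18.40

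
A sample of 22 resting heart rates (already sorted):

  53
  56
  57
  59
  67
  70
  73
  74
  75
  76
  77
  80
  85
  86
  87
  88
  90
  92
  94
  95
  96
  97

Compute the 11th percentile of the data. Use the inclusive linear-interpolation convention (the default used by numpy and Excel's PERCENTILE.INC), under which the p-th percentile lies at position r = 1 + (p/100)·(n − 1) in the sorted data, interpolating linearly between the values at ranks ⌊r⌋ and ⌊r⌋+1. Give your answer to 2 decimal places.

n = 22.
r = 1 + (11/100)·(22 − 1) = 1 + 2.31 = 3.31.
Rank 3 is 57 and rank 4 is 59.
Interpolate: 57 + 0.31·(59 − 57) = 57 + 0.31·2 = 57.62.

57.62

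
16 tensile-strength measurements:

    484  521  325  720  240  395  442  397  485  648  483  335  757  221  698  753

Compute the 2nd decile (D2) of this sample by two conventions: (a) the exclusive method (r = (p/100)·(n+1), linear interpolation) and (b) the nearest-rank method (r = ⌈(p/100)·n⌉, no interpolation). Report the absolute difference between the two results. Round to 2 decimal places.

Sorted: 221, 240, 325, 335, 395, 397, 442, 483, 484, 485, 521, 648, 698, 720, 753, 757.
n = 16.
(a) r = 3.4; between ranks 3 (325) and 4 (335): 329.
(b) the nearest-rank method: rank 4 → 335.
|329 − 335| = 6.

6.00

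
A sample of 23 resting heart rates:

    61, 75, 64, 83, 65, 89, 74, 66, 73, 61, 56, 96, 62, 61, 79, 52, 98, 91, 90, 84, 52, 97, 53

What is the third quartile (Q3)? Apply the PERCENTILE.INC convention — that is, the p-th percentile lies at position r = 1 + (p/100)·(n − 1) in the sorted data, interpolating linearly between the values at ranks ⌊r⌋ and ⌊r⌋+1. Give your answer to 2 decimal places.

Sorted: 52, 52, 53, 56, 61, 61, 61, 62, 64, 65, 66, 73, 74, 75, 79, 83, 84, 89, 90, 91, 96, 97, 98.
n = 23.
r = 1 + (75/100)·(23 − 1) = 1 + 16.5 = 17.5.
Rank 17 is 84 and rank 18 is 89.
Interpolate: 84 + 0.5·(89 − 84) = 84 + 0.5·5 = 86.5.

86.50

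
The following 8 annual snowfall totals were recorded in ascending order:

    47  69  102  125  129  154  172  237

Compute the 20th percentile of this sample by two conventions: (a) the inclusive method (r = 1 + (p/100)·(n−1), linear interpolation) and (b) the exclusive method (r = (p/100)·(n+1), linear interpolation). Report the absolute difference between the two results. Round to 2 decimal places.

17.60

n = 8.
(a) r = 2.4; between ranks 2 (69) and 3 (102): 82.2.
(b) r = 1.8; between ranks 1 (47) and 2 (69): 64.6.
|82.2 − 64.6| = 17.6.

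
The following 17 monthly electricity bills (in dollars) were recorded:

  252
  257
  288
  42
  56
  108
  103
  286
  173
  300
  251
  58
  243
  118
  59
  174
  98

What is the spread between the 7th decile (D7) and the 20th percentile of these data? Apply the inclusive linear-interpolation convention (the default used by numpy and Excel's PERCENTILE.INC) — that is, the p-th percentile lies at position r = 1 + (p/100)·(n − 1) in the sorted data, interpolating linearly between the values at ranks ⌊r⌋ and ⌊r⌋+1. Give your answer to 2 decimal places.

Sorted: 42, 56, 58, 59, 98, 103, 108, 118, 173, 174, 243, 251, 252, 257, 286, 288, 300.
n = 17.
P20: r = 4.2; ranks 4–5 are 59, 98; interpolating gives 66.8.
P70: r = 12.2; ranks 12–13 are 251, 252; interpolating gives 251.2.
Difference: 251.2 − 66.8 = 184.4.

184.40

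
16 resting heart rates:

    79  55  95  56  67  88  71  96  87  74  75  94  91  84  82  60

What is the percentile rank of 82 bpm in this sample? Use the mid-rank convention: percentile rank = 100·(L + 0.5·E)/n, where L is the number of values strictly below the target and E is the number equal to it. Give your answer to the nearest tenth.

53.1

Sorted: 55, 56, 60, 67, 71, 74, 75, 79, 82, 84, 87, 88, 91, 94, 95, 96.
Count below 82: L = 8; count equal: E = 1; n = 16.
Percentile rank = 100·(8 + 0.5·1)/16 = 100·8.5/16 = 53.12.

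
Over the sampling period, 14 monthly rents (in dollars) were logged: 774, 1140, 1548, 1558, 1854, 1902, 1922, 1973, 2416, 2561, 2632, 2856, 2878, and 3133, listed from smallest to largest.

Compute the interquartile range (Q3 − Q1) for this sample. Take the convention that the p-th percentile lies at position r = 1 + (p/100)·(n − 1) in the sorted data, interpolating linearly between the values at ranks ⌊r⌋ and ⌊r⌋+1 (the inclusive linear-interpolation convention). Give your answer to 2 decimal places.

982.25

n = 14.
P25: r = 4.25; ranks 4–5 are 1558, 1854; interpolating gives 1632.
P75: r = 10.75; ranks 10–11 are 2561, 2632; interpolating gives 2614.25.
Difference: 2614.25 − 1632 = 982.25.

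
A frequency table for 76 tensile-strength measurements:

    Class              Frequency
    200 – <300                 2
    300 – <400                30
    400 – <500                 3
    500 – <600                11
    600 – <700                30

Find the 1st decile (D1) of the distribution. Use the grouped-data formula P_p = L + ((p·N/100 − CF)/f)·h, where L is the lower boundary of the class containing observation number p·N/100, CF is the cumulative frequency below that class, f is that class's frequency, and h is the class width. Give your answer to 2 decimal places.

N = 76; target position k = 10/100 · 76 = 7.6.
Cumulative frequencies: 2, 32, 35, 46, 76.
Observation 7.6 falls in the class 300 – <400.
L = 300, CF = 2, f = 30, h = 100.
P10 = 300 + ((7.6 − 2)/30)·100 = 300 + 18.6667 = 318.667.

318.67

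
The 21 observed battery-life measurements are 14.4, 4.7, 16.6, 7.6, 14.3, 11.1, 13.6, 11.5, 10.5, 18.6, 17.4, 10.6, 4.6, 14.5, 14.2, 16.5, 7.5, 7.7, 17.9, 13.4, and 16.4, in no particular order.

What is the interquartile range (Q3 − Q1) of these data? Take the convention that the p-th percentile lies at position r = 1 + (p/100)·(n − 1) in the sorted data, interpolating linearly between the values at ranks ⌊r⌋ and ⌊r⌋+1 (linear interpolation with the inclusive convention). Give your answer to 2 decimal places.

5.90

Sorted: 4.6, 4.7, 7.5, 7.6, 7.7, 10.5, 10.6, 11.1, 11.5, 13.4, 13.6, 14.2, 14.3, 14.4, 14.5, 16.4, 16.5, 16.6, 17.4, 17.9, 18.6.
n = 21.
P25: r = 6 (integer) → 10.5.
P75: r = 16 (integer) → 16.4.
Difference: 16.4 − 10.5 = 5.9.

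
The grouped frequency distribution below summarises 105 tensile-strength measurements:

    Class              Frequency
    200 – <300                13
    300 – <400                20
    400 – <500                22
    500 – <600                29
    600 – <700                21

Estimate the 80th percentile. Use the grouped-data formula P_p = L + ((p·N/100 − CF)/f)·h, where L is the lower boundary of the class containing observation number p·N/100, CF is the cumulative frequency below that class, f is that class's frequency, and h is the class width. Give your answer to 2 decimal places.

N = 105; target position k = 80/100 · 105 = 84.
Cumulative frequencies: 13, 33, 55, 84, 105.
Observation 84 falls in the class 500 – <600.
L = 500, CF = 55, f = 29, h = 100.
P80 = 500 + ((84 − 55)/29)·100 = 500 + 100 = 600.

600.00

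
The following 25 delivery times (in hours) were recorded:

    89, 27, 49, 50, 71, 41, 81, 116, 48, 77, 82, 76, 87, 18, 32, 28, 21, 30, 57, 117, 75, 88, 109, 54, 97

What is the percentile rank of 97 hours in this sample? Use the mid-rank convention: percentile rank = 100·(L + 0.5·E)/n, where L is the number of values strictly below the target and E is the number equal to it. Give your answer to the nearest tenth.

86.0

Sorted: 18, 21, 27, 28, 30, 32, 41, 48, 49, 50, 54, 57, 71, 75, 76, 77, 81, 82, 87, 88, 89, 97, 109, 116, 117.
Count below 97: L = 21; count equal: E = 1; n = 25.
Percentile rank = 100·(21 + 0.5·1)/25 = 100·21.5/25 = 86.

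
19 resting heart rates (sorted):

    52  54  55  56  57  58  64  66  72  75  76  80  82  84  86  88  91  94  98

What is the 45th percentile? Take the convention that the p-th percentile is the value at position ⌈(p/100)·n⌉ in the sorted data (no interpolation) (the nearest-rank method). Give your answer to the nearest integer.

72

n = 19.
Position = ⌈45/100 · 19⌉ = ⌈8.55⌉ = 9.
The value at rank 9 is 72.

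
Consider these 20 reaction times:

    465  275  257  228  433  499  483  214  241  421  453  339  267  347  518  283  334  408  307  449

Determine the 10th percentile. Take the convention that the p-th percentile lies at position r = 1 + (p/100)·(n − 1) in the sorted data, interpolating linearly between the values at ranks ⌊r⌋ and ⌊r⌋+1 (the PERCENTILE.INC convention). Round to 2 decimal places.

239.70

Sorted: 214, 228, 241, 257, 267, 275, 283, 307, 334, 339, 347, 408, 421, 433, 449, 453, 465, 483, 499, 518.
n = 20.
r = 1 + (10/100)·(20 − 1) = 1 + 1.9 = 2.9.
Rank 2 is 228 and rank 3 is 241.
Interpolate: 228 + 0.9·(241 − 228) = 228 + 0.9·13 = 239.7.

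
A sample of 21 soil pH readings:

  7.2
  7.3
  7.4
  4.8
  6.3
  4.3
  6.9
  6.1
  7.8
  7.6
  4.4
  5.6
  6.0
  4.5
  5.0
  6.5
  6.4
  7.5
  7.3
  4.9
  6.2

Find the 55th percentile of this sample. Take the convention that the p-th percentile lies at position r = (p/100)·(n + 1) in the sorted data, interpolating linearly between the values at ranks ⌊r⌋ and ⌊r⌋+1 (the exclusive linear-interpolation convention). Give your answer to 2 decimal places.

Sorted: 4.3, 4.4, 4.5, 4.8, 4.9, 5.0, 5.6, 6.0, 6.1, 6.2, 6.3, 6.4, 6.5, 6.9, 7.2, 7.3, 7.3, 7.4, 7.5, 7.6, 7.8.
n = 21.
r = (55/100)·(21 + 1) = 12.1.
Rank 12 is 6.4 and rank 13 is 6.5.
Interpolate: 6.4 + 0.1·(6.5 − 6.4) = 6.4 + 0.1·0.1 = 6.41.

6.41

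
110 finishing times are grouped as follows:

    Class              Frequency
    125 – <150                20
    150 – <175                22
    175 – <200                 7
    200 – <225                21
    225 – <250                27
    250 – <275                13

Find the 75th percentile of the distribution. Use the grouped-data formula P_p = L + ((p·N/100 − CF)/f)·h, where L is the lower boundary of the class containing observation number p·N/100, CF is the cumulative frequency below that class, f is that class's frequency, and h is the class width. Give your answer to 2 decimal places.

N = 110; target position k = 75/100 · 110 = 82.5.
Cumulative frequencies: 20, 42, 49, 70, 97, 110.
Observation 82.5 falls in the class 225 – <250.
L = 225, CF = 70, f = 27, h = 25.
P75 = 225 + ((82.5 − 70)/27)·25 = 225 + 11.5741 = 236.574.

236.57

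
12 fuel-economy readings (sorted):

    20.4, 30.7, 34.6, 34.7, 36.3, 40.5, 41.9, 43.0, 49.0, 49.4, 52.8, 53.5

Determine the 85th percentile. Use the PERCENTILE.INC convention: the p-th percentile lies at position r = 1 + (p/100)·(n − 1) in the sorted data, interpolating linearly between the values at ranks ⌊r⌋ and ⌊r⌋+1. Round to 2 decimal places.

50.59

n = 12.
r = 1 + (85/100)·(12 − 1) = 1 + 9.35 = 10.35.
Rank 10 is 49.4 and rank 11 is 52.8.
Interpolate: 49.4 + 0.35·(52.8 − 49.4) = 49.4 + 0.35·3.4 = 50.59.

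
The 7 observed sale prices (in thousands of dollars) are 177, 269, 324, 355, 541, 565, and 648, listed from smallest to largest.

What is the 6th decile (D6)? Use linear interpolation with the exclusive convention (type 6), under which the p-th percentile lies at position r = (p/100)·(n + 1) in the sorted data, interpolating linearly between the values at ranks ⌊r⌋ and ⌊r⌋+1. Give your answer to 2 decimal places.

n = 7.
r = (60/100)·(7 + 1) = 4.8.
Rank 4 is 355 and rank 5 is 541.
Interpolate: 355 + 0.8·(541 − 355) = 355 + 0.8·186 = 503.8.

503.80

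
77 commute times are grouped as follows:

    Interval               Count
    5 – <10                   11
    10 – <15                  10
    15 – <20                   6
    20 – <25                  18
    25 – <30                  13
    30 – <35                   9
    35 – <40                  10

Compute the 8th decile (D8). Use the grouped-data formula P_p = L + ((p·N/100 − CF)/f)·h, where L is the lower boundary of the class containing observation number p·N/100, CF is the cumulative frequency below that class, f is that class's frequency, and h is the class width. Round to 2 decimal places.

32.00

N = 77; target position k = 80/100 · 77 = 61.6.
Cumulative frequencies: 11, 21, 27, 45, 58, 67, 77.
Observation 61.6 falls in the class 30 – <35.
L = 30, CF = 58, f = 9, h = 5.
P80 = 30 + ((61.6 − 58)/9)·5 = 30 + 2 = 32.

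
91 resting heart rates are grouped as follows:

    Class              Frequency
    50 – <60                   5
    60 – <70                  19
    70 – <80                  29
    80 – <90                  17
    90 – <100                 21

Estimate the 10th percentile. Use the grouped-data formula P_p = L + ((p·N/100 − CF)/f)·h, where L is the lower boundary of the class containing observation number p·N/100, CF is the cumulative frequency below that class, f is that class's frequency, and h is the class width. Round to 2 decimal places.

62.16

N = 91; target position k = 10/100 · 91 = 9.1.
Cumulative frequencies: 5, 24, 53, 70, 91.
Observation 9.1 falls in the class 60 – <70.
L = 60, CF = 5, f = 19, h = 10.
P10 = 60 + ((9.1 − 5)/19)·10 = 60 + 2.15789 = 62.1579.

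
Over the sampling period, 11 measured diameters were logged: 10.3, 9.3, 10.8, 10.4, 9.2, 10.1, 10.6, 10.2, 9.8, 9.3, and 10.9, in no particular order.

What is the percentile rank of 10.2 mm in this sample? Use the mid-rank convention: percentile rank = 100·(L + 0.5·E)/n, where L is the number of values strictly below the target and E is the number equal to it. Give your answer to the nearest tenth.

Sorted: 9.2, 9.3, 9.3, 9.8, 10.1, 10.2, 10.3, 10.4, 10.6, 10.8, 10.9.
Count below 10.2: L = 5; count equal: E = 1; n = 11.
Percentile rank = 100·(5 + 0.5·1)/11 = 100·5.5/11 = 50.

50.0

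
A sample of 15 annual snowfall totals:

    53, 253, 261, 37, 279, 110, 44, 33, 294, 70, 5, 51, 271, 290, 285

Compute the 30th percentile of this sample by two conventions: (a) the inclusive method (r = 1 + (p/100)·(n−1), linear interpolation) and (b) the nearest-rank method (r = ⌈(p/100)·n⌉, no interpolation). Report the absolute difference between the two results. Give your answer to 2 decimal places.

0.40

Sorted: 5, 33, 37, 44, 51, 53, 70, 110, 253, 261, 271, 279, 285, 290, 294.
n = 15.
(a) r = 5.2; between ranks 5 (51) and 6 (53): 51.4.
(b) the nearest-rank method: rank 5 → 51.
|51.4 − 51| = 0.4.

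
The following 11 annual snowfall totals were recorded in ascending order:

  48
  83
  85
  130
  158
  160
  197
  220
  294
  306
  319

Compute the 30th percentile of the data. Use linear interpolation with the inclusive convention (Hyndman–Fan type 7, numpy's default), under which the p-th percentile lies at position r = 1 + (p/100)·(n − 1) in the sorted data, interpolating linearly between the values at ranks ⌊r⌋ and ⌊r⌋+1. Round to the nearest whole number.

n = 11.
r = 1 + (30/100)·(11 − 1) = 1 + 3 = 4.
r is an integer, so P30 is the value at rank 4: 130.

130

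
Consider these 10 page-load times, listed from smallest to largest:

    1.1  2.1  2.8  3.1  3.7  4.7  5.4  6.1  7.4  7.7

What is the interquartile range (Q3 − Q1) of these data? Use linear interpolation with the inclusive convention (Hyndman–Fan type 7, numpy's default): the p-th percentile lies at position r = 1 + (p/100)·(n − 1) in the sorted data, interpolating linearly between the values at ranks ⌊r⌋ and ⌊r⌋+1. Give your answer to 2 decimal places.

3.05

n = 10.
P25: r = 3.25; ranks 3–4 are 2.8, 3.1; interpolating gives 2.875.
P75: r = 7.75; ranks 7–8 are 5.4, 6.1; interpolating gives 5.925.
Difference: 5.925 − 2.875 = 3.05.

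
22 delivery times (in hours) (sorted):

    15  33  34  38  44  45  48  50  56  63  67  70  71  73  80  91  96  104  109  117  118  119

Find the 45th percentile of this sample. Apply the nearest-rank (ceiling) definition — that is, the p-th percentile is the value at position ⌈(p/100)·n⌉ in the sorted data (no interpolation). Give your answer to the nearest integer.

63

n = 22.
Position = ⌈45/100 · 22⌉ = ⌈9.9⌉ = 10.
The value at rank 10 is 63.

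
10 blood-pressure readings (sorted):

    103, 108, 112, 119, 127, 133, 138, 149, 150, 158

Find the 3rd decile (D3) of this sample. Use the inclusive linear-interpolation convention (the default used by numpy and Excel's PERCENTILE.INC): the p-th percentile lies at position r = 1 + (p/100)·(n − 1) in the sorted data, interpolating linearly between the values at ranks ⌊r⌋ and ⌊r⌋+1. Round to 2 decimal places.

116.90

n = 10.
r = 1 + (30/100)·(10 − 1) = 1 + 2.7 = 3.7.
Rank 3 is 112 and rank 4 is 119.
Interpolate: 112 + 0.7·(119 − 112) = 112 + 0.7·7 = 116.9.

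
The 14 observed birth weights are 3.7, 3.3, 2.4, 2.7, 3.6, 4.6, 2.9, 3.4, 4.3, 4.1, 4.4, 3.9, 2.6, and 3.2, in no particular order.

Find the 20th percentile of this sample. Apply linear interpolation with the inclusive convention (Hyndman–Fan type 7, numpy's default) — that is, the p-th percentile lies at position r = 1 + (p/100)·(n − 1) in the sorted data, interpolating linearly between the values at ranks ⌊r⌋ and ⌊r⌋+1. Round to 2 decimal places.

Sorted: 2.4, 2.6, 2.7, 2.9, 3.2, 3.3, 3.4, 3.6, 3.7, 3.9, 4.1, 4.3, 4.4, 4.6.
n = 14.
r = 1 + (20/100)·(14 − 1) = 1 + 2.6 = 3.6.
Rank 3 is 2.7 and rank 4 is 2.9.
Interpolate: 2.7 + 0.6·(2.9 − 2.7) = 2.7 + 0.6·0.2 = 2.82.

2.82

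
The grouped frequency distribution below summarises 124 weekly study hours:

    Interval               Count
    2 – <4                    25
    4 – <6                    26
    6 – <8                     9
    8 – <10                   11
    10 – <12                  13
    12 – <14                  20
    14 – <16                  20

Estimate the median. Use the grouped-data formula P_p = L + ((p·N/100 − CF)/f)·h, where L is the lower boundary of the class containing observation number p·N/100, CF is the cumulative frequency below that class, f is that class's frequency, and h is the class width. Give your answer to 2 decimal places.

N = 124; target position k = 50/100 · 124 = 62.
Cumulative frequencies: 25, 51, 60, 71, 84, 104, 124.
Observation 62 falls in the class 8 – <10.
L = 8, CF = 60, f = 11, h = 2.
P50 = 8 + ((62 − 60)/11)·2 = 8 + 0.363636 = 8.36364.

8.36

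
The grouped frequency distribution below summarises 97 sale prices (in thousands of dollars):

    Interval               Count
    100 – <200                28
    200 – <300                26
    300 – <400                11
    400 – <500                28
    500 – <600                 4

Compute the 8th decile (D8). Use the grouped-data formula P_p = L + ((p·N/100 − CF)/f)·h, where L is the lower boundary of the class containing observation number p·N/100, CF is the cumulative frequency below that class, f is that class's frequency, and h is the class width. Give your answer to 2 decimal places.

445.00

N = 97; target position k = 80/100 · 97 = 77.6.
Cumulative frequencies: 28, 54, 65, 93, 97.
Observation 77.6 falls in the class 400 – <500.
L = 400, CF = 65, f = 28, h = 100.
P80 = 400 + ((77.6 − 65)/28)·100 = 400 + 45 = 445.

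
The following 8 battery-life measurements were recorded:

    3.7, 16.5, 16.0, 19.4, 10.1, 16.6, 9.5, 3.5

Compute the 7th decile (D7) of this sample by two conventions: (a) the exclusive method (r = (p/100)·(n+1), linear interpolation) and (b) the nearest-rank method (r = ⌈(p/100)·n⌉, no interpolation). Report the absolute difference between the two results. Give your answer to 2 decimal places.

0.03

Sorted: 3.5, 3.7, 9.5, 10.1, 16.0, 16.5, 16.6, 19.4.
n = 8.
(a) r = 6.3; between ranks 6 (16.5) and 7 (16.6): 16.53.
(b) the nearest-rank method: rank 6 → 16.5.
|16.53 − 16.5| = 0.03.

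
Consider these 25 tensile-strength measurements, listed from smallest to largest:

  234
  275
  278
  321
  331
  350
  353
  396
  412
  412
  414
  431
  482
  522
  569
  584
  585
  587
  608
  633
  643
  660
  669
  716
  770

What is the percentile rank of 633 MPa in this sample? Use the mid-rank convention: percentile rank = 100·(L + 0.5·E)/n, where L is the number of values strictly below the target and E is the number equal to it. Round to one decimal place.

78.0

Count below 633: L = 19; count equal: E = 1; n = 25.
Percentile rank = 100·(19 + 0.5·1)/25 = 100·19.5/25 = 78.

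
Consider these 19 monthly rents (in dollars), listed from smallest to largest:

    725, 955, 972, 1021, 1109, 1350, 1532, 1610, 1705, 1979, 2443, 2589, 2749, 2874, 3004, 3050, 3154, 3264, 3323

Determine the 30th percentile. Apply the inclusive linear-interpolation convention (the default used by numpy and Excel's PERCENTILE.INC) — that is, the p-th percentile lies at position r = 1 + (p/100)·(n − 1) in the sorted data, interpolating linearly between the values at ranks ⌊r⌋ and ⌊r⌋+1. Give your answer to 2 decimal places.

1422.80

n = 19.
r = 1 + (30/100)·(19 − 1) = 1 + 5.4 = 6.4.
Rank 6 is 1350 and rank 7 is 1532.
Interpolate: 1350 + 0.4·(1532 − 1350) = 1350 + 0.4·182 = 1422.8.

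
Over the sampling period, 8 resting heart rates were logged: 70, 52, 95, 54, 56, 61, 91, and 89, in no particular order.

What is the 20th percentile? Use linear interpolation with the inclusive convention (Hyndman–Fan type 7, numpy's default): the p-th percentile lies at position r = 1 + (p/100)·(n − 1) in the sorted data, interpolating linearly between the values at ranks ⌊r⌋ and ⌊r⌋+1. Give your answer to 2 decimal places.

54.80

Sorted: 52, 54, 56, 61, 70, 89, 91, 95.
n = 8.
r = 1 + (20/100)·(8 − 1) = 1 + 1.4 = 2.4.
Rank 2 is 54 and rank 3 is 56.
Interpolate: 54 + 0.4·(56 − 54) = 54 + 0.4·2 = 54.8.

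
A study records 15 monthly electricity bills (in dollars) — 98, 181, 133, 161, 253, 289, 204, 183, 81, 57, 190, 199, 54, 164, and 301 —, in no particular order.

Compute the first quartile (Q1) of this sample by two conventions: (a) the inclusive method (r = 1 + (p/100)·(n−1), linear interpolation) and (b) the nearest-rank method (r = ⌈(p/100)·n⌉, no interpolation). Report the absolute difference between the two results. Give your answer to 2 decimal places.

Sorted: 54, 57, 81, 98, 133, 161, 164, 181, 183, 190, 199, 204, 253, 289, 301.
n = 15.
(a) r = 4.5; between ranks 4 (98) and 5 (133): 115.5.
(b) the nearest-rank method: rank 4 → 98.
|115.5 − 98| = 17.5.

17.50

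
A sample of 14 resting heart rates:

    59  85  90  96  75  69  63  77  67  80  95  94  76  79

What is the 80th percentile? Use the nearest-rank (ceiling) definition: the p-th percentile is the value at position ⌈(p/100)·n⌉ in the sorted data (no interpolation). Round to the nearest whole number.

94

Sorted: 59, 63, 67, 69, 75, 76, 77, 79, 80, 85, 90, 94, 95, 96.
n = 14.
Position = ⌈80/100 · 14⌉ = ⌈11.2⌉ = 12.
The value at rank 12 is 94.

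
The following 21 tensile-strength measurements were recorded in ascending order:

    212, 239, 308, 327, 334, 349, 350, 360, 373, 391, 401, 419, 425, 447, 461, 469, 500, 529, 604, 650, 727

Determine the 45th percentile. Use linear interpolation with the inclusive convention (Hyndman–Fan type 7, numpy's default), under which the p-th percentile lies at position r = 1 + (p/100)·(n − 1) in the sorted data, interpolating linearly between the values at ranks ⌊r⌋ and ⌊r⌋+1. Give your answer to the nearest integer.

n = 21.
r = 1 + (45/100)·(21 − 1) = 1 + 9 = 10.
r is an integer, so P45 is the value at rank 10: 391.

391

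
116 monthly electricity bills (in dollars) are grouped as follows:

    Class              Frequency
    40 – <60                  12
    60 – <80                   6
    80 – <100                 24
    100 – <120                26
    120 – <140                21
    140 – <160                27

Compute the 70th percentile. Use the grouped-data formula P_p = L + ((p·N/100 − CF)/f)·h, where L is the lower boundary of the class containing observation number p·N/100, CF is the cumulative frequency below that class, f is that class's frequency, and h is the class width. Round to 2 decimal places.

132.57

N = 116; target position k = 70/100 · 116 = 81.2.
Cumulative frequencies: 12, 18, 42, 68, 89, 116.
Observation 81.2 falls in the class 120 – <140.
L = 120, CF = 68, f = 21, h = 20.
P70 = 120 + ((81.2 − 68)/21)·20 = 120 + 12.5714 = 132.571.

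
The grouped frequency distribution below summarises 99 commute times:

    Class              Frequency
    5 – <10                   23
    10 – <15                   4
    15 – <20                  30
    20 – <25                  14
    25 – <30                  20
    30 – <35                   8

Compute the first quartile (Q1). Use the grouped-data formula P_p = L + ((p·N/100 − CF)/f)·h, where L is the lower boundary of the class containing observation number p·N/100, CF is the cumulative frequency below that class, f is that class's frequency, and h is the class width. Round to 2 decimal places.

12.19

N = 99; target position k = 25/100 · 99 = 24.75.
Cumulative frequencies: 23, 27, 57, 71, 91, 99.
Observation 24.75 falls in the class 10 – <15.
L = 10, CF = 23, f = 4, h = 5.
P25 = 10 + ((24.75 − 23)/4)·5 = 10 + 2.1875 = 12.1875.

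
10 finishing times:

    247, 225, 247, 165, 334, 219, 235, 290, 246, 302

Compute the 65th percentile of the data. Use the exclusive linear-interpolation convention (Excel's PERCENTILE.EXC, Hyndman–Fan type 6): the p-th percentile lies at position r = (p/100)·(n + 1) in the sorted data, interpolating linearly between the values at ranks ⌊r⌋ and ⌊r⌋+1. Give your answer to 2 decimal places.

253.45

Sorted: 165, 219, 225, 235, 246, 247, 247, 290, 302, 334.
n = 10.
r = (65/100)·(10 + 1) = 7.15.
Rank 7 is 247 and rank 8 is 290.
Interpolate: 247 + 0.15·(290 − 247) = 247 + 0.15·43 = 253.45.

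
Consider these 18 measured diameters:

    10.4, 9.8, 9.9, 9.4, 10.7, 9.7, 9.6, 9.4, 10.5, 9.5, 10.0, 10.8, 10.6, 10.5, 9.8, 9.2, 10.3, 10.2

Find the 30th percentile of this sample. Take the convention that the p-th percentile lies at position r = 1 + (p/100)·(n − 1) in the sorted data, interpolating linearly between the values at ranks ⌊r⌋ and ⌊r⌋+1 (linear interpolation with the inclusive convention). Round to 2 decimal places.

Sorted: 9.2, 9.4, 9.4, 9.5, 9.6, 9.7, 9.8, 9.8, 9.9, 10.0, 10.2, 10.3, 10.4, 10.5, 10.5, 10.6, 10.7, 10.8.
n = 18.
r = 1 + (30/100)·(18 − 1) = 1 + 5.1 = 6.1.
Rank 6 is 9.7 and rank 7 is 9.8.
Interpolate: 9.7 + 0.1·(9.8 − 9.7) = 9.7 + 0.1·0.1 = 9.71.

9.71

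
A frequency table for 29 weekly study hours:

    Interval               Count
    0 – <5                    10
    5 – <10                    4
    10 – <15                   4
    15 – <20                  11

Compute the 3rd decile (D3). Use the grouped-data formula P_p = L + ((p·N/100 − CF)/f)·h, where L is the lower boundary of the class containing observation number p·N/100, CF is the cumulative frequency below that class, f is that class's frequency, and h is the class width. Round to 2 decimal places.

4.35

N = 29; target position k = 30/100 · 29 = 8.7.
Cumulative frequencies: 10, 14, 18, 29.
Observation 8.7 falls in the class 0 – <5.
L = 0, CF = 0, f = 10, h = 5.
P30 = 0 + ((8.7 − 0)/10)·5 = 0 + 4.35 = 4.35.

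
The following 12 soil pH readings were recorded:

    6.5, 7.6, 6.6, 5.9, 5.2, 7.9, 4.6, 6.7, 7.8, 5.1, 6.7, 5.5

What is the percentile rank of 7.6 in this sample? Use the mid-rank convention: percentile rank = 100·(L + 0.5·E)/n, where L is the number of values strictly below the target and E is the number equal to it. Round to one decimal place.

Sorted: 4.6, 5.1, 5.2, 5.5, 5.9, 6.5, 6.6, 6.7, 6.7, 7.6, 7.8, 7.9.
Count below 7.6: L = 9; count equal: E = 1; n = 12.
Percentile rank = 100·(9 + 0.5·1)/12 = 100·9.5/12 = 79.17.

79.2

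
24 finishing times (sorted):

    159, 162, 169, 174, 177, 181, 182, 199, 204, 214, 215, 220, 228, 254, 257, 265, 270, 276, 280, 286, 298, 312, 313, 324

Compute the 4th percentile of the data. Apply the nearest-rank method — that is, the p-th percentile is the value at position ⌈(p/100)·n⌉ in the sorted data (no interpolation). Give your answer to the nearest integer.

159

n = 24.
Position = ⌈4/100 · 24⌉ = ⌈0.96⌉ = 1.
The value at rank 1 is 159.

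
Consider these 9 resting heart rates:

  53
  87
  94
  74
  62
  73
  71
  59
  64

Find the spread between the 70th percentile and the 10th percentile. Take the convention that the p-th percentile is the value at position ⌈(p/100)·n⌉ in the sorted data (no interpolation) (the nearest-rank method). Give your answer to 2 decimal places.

21.00

Sorted: 53, 59, 62, 64, 71, 73, 74, 87, 94.
n = 9.
P10: rank ⌈10/100·9⌉ = 1 → 53.
P70: rank ⌈70/100·9⌉ = 7 → 74.
Difference: 74 − 53 = 21.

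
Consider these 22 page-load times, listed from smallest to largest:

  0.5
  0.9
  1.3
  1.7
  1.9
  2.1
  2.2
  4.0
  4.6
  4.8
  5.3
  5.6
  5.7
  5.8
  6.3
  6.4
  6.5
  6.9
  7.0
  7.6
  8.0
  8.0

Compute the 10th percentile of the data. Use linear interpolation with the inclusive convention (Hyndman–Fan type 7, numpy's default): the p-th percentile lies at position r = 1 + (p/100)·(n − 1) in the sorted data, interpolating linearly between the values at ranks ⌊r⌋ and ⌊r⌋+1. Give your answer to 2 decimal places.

1.34

n = 22.
r = 1 + (10/100)·(22 − 1) = 1 + 2.1 = 3.1.
Rank 3 is 1.3 and rank 4 is 1.7.
Interpolate: 1.3 + 0.1·(1.7 − 1.3) = 1.3 + 0.1·0.4 = 1.34.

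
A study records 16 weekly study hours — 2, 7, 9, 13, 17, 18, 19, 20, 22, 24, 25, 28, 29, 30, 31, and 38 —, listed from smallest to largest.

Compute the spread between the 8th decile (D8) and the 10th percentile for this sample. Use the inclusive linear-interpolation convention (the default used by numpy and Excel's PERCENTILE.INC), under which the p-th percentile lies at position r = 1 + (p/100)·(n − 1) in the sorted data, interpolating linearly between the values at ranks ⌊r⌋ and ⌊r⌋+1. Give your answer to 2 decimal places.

n = 16.
P10: r = 2.5; ranks 2–3 are 7, 9; interpolating gives 8.
P80: r = 13 (integer) → 29.
Difference: 29 − 8 = 21.

21.00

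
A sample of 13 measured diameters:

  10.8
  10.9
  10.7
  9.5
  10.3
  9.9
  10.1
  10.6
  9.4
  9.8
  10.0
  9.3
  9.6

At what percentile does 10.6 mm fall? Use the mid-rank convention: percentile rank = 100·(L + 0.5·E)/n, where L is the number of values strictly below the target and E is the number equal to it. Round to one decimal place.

73.1

Sorted: 9.3, 9.4, 9.5, 9.6, 9.8, 9.9, 10.0, 10.1, 10.3, 10.6, 10.7, 10.8, 10.9.
Count below 10.6: L = 9; count equal: E = 1; n = 13.
Percentile rank = 100·(9 + 0.5·1)/13 = 100·9.5/13 = 73.08.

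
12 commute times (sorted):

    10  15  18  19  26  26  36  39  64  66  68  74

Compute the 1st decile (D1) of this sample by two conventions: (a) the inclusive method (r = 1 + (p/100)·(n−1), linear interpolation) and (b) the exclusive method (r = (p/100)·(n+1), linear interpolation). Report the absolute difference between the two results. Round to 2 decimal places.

n = 12.
(a) r = 2.1; between ranks 2 (15) and 3 (18): 15.3.
(b) r = 1.3; between ranks 1 (10) and 2 (15): 11.5.
|15.3 − 11.5| = 3.8.

3.80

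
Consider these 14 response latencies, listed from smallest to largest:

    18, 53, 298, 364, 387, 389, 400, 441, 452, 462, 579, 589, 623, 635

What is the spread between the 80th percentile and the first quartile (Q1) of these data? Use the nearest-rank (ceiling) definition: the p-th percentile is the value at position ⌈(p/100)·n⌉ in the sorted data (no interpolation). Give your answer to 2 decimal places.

n = 14.
P25: rank ⌈25/100·14⌉ = 4 → 364.
P80: rank ⌈80/100·14⌉ = 12 → 589.
Difference: 589 − 364 = 225.

225.00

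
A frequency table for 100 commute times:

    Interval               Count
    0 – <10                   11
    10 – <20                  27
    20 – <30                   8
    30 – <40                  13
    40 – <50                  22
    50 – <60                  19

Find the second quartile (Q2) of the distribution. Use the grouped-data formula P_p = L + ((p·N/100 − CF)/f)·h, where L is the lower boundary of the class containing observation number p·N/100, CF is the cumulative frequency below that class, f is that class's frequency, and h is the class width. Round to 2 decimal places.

33.08

N = 100; target position k = 50/100 · 100 = 50.
Cumulative frequencies: 11, 38, 46, 59, 81, 100.
Observation 50 falls in the class 30 – <40.
L = 30, CF = 46, f = 13, h = 10.
P50 = 30 + ((50 − 46)/13)·10 = 30 + 3.07692 = 33.0769.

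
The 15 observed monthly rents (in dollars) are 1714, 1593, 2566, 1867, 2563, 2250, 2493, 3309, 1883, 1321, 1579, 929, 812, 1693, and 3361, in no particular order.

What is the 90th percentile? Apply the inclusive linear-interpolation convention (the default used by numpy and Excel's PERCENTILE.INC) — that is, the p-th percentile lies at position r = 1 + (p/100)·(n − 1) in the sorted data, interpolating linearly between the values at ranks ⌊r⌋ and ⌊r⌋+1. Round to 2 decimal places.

Sorted: 812, 929, 1321, 1579, 1593, 1693, 1714, 1867, 1883, 2250, 2493, 2563, 2566, 3309, 3361.
n = 15.
r = 1 + (90/100)·(15 − 1) = 1 + 12.6 = 13.6.
Rank 13 is 2566 and rank 14 is 3309.
Interpolate: 2566 + 0.6·(3309 − 2566) = 2566 + 0.6·743 = 3011.8.

3011.80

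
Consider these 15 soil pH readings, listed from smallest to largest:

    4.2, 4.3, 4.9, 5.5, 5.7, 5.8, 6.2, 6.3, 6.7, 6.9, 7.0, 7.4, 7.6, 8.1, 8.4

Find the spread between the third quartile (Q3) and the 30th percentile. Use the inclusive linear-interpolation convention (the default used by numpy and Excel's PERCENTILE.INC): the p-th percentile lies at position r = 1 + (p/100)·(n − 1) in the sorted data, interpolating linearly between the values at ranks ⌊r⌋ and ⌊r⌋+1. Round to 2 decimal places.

1.48

n = 15.
P30: r = 5.2; ranks 5–6 are 5.7, 5.8; interpolating gives 5.72.
P75: r = 11.5; ranks 11–12 are 7.0, 7.4; interpolating gives 7.2.
Difference: 7.2 − 5.72 = 1.48.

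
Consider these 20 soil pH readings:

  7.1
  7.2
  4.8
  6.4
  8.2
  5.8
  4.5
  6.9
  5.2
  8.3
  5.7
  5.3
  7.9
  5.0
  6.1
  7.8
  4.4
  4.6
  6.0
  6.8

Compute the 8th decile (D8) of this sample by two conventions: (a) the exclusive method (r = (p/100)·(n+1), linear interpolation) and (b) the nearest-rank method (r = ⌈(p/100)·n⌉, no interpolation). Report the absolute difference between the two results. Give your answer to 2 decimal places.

Sorted: 4.4, 4.5, 4.6, 4.8, 5.0, 5.2, 5.3, 5.7, 5.8, 6.0, 6.1, 6.4, 6.8, 6.9, 7.1, 7.2, 7.8, 7.9, 8.2, 8.3.
n = 20.
(a) r = 16.8; between ranks 16 (7.2) and 17 (7.8): 7.68.
(b) the nearest-rank method: rank 16 → 7.2.
|7.68 − 7.2| = 0.48.

0.48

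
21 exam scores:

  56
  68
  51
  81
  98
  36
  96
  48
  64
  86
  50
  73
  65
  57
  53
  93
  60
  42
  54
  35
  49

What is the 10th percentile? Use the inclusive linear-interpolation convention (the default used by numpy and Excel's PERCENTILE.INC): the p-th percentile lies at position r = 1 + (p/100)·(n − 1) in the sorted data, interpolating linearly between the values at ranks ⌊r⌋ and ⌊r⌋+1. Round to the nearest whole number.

Sorted: 35, 36, 42, 48, 49, 50, 51, 53, 54, 56, 57, 60, 64, 65, 68, 73, 81, 86, 93, 96, 98.
n = 21.
r = 1 + (10/100)·(21 − 1) = 1 + 2 = 3.
r is an integer, so P10 is the value at rank 3: 42.

42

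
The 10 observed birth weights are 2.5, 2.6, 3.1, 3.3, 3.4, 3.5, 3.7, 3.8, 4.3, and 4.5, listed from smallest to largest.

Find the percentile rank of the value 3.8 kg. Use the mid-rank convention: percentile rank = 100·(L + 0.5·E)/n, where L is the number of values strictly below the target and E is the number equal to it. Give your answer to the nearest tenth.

75.0

Count below 3.8: L = 7; count equal: E = 1; n = 10.
Percentile rank = 100·(7 + 0.5·1)/10 = 100·7.5/10 = 75.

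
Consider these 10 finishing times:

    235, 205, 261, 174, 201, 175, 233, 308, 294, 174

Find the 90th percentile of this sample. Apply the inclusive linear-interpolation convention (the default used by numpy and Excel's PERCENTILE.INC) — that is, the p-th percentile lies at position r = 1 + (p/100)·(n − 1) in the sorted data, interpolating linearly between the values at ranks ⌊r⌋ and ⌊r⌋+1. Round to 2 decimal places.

Sorted: 174, 174, 175, 201, 205, 233, 235, 261, 294, 308.
n = 10.
r = 1 + (90/100)·(10 − 1) = 1 + 8.1 = 9.1.
Rank 9 is 294 and rank 10 is 308.
Interpolate: 294 + 0.1·(308 − 294) = 294 + 0.1·14 = 295.4.

295.40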